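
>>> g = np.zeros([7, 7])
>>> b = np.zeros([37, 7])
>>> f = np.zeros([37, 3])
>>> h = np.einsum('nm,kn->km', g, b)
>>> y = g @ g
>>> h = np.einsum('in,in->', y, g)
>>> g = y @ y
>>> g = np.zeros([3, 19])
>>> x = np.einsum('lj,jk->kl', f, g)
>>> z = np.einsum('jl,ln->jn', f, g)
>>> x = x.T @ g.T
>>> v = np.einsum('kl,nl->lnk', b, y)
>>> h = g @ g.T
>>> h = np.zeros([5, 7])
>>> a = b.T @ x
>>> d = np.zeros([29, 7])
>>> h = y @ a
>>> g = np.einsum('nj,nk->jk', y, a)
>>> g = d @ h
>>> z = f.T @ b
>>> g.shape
(29, 3)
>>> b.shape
(37, 7)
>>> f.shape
(37, 3)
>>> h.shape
(7, 3)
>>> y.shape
(7, 7)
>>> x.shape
(37, 3)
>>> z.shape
(3, 7)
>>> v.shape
(7, 7, 37)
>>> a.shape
(7, 3)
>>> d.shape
(29, 7)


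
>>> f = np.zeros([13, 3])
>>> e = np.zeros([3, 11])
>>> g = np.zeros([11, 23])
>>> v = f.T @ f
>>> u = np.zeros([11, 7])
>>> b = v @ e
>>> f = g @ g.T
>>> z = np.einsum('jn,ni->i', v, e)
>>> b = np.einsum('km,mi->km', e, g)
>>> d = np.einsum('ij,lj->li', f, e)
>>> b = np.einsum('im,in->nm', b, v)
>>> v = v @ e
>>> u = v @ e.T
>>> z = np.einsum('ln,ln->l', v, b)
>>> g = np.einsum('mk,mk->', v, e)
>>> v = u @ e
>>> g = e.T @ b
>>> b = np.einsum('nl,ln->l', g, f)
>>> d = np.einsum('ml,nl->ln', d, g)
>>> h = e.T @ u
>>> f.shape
(11, 11)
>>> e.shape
(3, 11)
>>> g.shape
(11, 11)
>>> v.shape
(3, 11)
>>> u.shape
(3, 3)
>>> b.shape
(11,)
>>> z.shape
(3,)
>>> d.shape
(11, 11)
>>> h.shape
(11, 3)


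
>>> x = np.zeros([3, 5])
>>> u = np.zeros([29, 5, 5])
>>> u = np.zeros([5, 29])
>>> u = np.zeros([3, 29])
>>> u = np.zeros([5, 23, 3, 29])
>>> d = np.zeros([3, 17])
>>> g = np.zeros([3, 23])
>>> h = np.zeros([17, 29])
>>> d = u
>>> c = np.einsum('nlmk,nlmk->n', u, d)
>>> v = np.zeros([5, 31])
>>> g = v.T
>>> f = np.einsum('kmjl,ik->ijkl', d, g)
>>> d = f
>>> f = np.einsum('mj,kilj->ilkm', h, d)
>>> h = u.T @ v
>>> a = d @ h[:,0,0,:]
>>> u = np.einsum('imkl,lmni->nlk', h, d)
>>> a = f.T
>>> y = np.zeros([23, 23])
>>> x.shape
(3, 5)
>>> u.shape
(5, 31, 23)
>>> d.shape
(31, 3, 5, 29)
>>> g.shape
(31, 5)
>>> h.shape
(29, 3, 23, 31)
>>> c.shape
(5,)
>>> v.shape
(5, 31)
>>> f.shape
(3, 5, 31, 17)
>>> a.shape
(17, 31, 5, 3)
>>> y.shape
(23, 23)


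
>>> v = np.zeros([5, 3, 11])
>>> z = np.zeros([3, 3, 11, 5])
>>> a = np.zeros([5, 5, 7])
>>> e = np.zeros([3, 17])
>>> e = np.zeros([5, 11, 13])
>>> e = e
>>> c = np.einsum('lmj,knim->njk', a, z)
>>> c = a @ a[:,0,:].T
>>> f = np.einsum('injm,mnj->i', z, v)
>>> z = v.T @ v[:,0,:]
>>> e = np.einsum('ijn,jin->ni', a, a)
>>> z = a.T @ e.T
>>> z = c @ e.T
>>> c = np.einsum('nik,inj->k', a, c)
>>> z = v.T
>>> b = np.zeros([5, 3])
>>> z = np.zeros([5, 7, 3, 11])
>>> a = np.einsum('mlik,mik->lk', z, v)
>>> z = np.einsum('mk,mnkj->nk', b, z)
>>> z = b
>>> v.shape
(5, 3, 11)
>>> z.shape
(5, 3)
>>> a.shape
(7, 11)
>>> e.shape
(7, 5)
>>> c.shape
(7,)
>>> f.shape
(3,)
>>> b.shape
(5, 3)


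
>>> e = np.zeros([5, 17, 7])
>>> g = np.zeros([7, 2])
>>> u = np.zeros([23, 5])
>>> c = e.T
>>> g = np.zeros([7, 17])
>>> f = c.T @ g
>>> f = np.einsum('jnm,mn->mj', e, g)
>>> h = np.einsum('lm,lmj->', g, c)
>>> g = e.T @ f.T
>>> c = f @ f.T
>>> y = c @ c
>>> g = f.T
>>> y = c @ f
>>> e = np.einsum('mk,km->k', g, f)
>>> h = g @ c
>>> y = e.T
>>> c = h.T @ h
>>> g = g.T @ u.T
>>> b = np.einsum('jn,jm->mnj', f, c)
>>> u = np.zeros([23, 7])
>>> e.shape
(7,)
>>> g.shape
(7, 23)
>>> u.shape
(23, 7)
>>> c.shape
(7, 7)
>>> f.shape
(7, 5)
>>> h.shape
(5, 7)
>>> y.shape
(7,)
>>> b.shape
(7, 5, 7)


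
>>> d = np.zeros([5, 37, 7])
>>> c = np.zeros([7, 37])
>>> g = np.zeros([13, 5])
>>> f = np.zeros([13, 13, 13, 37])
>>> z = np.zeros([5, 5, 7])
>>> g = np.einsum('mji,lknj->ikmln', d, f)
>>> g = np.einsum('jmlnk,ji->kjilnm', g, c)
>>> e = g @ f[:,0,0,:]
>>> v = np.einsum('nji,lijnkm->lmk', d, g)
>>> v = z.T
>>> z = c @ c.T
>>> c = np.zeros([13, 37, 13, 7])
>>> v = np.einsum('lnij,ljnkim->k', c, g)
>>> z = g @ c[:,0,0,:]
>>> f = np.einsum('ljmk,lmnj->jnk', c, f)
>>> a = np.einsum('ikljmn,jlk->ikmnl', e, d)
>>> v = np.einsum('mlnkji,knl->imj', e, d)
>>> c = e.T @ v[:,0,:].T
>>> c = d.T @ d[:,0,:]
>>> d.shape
(5, 37, 7)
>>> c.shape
(7, 37, 7)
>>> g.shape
(13, 7, 37, 5, 13, 13)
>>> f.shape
(37, 13, 7)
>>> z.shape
(13, 7, 37, 5, 13, 7)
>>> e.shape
(13, 7, 37, 5, 13, 37)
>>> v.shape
(37, 13, 13)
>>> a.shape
(13, 7, 13, 37, 37)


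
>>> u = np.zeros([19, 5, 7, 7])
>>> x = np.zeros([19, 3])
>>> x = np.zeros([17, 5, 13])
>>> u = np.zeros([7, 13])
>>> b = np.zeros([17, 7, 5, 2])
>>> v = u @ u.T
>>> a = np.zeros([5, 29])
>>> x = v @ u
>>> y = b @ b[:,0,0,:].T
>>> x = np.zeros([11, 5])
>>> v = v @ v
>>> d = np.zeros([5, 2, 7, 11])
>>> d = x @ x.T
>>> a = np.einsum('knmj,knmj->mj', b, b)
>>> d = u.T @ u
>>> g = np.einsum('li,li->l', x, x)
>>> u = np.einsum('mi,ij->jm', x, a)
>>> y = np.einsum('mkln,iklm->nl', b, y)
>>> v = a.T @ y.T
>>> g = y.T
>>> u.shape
(2, 11)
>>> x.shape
(11, 5)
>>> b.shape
(17, 7, 5, 2)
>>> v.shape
(2, 2)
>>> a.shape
(5, 2)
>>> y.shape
(2, 5)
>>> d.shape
(13, 13)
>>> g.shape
(5, 2)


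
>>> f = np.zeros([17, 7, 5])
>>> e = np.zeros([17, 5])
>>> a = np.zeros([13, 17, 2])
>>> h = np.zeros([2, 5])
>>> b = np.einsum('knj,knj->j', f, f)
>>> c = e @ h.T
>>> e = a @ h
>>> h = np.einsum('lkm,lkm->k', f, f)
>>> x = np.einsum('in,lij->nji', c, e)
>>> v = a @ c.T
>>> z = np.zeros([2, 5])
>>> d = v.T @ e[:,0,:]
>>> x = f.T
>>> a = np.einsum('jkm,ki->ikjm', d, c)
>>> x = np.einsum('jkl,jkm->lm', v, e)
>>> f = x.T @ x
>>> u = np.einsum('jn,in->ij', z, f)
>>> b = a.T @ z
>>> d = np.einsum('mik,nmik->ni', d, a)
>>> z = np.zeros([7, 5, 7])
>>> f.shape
(5, 5)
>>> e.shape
(13, 17, 5)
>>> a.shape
(2, 17, 17, 5)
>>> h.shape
(7,)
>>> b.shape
(5, 17, 17, 5)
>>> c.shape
(17, 2)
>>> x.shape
(17, 5)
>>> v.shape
(13, 17, 17)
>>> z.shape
(7, 5, 7)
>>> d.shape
(2, 17)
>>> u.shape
(5, 2)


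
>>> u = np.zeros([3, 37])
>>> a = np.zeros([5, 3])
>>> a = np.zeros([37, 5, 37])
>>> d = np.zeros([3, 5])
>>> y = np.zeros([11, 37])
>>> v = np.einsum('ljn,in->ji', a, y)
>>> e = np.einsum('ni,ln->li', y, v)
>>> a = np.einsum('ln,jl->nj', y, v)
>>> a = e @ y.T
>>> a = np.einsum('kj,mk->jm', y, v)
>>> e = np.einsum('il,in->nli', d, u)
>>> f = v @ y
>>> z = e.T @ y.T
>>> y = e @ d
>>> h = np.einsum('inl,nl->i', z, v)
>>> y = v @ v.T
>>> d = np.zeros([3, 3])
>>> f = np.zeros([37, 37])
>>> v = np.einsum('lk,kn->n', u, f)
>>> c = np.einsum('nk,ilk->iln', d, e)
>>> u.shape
(3, 37)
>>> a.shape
(37, 5)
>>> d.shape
(3, 3)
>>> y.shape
(5, 5)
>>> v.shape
(37,)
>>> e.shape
(37, 5, 3)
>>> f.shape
(37, 37)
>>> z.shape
(3, 5, 11)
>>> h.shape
(3,)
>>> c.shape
(37, 5, 3)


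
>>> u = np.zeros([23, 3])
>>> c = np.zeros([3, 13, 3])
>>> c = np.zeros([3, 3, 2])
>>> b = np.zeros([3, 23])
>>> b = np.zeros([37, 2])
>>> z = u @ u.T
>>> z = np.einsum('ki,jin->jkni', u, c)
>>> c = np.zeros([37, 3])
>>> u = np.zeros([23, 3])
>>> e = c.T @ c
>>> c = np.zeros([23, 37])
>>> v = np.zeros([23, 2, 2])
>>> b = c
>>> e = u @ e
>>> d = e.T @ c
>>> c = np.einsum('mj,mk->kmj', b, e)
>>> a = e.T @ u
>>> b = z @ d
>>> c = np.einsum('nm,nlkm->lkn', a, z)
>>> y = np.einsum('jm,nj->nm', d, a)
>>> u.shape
(23, 3)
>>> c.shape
(23, 2, 3)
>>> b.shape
(3, 23, 2, 37)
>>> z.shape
(3, 23, 2, 3)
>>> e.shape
(23, 3)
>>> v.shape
(23, 2, 2)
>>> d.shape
(3, 37)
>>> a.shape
(3, 3)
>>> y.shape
(3, 37)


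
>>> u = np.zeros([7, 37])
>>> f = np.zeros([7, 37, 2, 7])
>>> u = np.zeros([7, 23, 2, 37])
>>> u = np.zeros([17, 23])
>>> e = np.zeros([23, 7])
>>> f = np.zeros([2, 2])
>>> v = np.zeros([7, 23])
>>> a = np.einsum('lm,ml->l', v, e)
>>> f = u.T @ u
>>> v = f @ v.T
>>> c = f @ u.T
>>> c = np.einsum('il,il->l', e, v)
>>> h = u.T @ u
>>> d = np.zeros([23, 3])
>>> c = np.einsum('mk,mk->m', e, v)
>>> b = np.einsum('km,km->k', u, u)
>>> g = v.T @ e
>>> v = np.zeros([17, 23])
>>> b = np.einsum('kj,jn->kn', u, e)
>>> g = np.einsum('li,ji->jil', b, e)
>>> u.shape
(17, 23)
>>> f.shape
(23, 23)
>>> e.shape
(23, 7)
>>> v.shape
(17, 23)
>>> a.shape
(7,)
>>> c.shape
(23,)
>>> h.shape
(23, 23)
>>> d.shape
(23, 3)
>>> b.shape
(17, 7)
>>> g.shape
(23, 7, 17)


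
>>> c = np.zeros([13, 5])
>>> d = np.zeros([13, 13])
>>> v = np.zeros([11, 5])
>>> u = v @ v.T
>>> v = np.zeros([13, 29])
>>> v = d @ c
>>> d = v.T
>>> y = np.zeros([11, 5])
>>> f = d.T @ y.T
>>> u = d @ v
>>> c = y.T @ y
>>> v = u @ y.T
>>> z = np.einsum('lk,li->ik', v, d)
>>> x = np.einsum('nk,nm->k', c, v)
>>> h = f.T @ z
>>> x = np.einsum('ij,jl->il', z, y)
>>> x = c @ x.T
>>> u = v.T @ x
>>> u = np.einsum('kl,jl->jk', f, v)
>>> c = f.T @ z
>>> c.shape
(11, 11)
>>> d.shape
(5, 13)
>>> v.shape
(5, 11)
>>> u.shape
(5, 13)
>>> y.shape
(11, 5)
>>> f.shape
(13, 11)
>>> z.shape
(13, 11)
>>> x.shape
(5, 13)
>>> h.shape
(11, 11)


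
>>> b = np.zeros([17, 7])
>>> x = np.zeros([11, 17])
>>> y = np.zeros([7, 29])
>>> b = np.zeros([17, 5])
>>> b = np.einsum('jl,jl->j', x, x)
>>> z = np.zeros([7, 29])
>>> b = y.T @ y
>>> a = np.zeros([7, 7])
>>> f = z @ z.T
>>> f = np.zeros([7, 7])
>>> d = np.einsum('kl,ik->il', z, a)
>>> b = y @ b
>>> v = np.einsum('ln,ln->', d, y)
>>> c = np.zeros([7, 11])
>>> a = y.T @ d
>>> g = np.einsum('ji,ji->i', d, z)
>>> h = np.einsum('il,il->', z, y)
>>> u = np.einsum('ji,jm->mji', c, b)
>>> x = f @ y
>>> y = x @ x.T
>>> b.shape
(7, 29)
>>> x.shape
(7, 29)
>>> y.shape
(7, 7)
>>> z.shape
(7, 29)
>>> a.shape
(29, 29)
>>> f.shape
(7, 7)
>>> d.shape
(7, 29)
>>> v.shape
()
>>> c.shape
(7, 11)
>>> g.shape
(29,)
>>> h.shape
()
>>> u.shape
(29, 7, 11)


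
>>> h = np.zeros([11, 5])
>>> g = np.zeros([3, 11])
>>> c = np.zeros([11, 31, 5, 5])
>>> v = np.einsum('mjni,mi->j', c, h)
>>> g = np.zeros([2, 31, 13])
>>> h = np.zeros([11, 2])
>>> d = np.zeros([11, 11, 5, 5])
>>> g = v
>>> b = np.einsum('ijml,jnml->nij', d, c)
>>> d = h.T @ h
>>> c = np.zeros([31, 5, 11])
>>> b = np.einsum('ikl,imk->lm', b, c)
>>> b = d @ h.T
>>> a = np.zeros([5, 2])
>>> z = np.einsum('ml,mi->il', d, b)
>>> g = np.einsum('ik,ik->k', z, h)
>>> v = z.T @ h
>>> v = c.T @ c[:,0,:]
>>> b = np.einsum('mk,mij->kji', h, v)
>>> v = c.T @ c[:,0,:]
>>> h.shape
(11, 2)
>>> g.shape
(2,)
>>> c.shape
(31, 5, 11)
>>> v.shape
(11, 5, 11)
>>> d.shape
(2, 2)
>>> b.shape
(2, 11, 5)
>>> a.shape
(5, 2)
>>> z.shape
(11, 2)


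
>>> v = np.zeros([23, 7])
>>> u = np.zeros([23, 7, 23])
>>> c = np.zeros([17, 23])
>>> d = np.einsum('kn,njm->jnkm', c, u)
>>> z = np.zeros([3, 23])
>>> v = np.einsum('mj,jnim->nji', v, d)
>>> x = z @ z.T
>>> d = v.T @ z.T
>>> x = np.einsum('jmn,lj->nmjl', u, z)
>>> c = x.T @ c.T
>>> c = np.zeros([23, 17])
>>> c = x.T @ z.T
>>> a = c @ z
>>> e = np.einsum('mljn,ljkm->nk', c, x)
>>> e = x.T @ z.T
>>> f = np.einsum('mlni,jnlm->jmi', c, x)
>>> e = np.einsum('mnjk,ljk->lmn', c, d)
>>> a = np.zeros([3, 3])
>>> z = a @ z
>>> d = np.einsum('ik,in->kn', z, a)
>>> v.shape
(23, 7, 17)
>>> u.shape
(23, 7, 23)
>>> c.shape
(3, 23, 7, 3)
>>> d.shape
(23, 3)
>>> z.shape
(3, 23)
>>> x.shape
(23, 7, 23, 3)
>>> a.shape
(3, 3)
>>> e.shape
(17, 3, 23)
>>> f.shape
(23, 3, 3)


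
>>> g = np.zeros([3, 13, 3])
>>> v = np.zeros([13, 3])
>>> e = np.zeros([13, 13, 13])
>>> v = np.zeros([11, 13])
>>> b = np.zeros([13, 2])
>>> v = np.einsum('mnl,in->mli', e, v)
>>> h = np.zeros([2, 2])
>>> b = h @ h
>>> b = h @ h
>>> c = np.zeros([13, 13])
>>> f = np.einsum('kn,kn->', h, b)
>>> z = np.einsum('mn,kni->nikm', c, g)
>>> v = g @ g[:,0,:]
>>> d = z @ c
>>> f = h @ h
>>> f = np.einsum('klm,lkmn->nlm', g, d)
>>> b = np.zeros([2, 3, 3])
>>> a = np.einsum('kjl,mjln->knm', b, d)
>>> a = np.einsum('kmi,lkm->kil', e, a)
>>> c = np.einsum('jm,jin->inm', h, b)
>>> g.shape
(3, 13, 3)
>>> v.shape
(3, 13, 3)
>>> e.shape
(13, 13, 13)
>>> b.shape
(2, 3, 3)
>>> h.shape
(2, 2)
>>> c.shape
(3, 3, 2)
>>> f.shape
(13, 13, 3)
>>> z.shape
(13, 3, 3, 13)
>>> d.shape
(13, 3, 3, 13)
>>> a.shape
(13, 13, 2)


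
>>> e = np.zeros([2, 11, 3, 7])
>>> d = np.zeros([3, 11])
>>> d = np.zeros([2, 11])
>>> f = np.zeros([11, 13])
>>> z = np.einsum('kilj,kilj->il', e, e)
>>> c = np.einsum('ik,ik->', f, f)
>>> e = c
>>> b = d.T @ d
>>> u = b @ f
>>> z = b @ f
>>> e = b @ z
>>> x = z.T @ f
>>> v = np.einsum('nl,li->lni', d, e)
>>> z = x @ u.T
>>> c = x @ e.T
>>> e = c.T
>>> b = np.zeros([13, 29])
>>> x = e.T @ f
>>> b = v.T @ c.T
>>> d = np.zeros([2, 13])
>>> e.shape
(11, 13)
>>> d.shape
(2, 13)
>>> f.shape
(11, 13)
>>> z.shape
(13, 11)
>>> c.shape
(13, 11)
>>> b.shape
(13, 2, 13)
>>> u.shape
(11, 13)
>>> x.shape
(13, 13)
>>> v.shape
(11, 2, 13)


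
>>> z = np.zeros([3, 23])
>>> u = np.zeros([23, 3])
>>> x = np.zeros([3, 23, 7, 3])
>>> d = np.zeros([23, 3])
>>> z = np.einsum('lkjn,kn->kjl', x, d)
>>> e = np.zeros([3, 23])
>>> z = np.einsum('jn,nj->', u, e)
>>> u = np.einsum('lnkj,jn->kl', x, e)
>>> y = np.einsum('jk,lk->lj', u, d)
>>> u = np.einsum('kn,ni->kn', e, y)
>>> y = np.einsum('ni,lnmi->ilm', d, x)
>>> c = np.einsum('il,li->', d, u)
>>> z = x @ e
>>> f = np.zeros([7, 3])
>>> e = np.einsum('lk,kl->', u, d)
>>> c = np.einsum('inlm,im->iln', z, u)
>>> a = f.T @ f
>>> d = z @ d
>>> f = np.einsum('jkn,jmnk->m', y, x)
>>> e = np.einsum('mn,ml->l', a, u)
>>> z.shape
(3, 23, 7, 23)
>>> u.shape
(3, 23)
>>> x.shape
(3, 23, 7, 3)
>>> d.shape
(3, 23, 7, 3)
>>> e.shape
(23,)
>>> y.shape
(3, 3, 7)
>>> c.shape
(3, 7, 23)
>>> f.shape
(23,)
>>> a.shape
(3, 3)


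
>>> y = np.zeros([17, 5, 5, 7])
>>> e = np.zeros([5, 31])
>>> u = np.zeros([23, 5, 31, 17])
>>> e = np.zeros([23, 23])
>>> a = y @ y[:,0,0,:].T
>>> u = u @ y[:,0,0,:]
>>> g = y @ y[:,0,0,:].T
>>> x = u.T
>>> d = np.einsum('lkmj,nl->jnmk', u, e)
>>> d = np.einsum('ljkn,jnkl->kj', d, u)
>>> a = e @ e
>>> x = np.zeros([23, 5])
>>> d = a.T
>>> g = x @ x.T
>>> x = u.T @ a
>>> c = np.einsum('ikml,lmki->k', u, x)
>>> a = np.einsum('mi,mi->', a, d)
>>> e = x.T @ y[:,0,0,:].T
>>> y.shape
(17, 5, 5, 7)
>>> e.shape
(23, 5, 31, 17)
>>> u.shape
(23, 5, 31, 7)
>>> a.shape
()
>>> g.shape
(23, 23)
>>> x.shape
(7, 31, 5, 23)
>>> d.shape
(23, 23)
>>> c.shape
(5,)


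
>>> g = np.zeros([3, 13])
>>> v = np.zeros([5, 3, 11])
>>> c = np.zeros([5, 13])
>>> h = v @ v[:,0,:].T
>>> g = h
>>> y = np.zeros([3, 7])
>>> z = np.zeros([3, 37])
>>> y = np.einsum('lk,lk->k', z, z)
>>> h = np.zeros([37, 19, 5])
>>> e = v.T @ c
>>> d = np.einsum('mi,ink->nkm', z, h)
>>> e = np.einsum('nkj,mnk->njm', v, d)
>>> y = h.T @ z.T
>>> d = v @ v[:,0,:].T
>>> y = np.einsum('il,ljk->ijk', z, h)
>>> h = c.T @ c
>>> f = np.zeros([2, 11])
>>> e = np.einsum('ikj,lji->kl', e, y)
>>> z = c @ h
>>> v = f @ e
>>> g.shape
(5, 3, 5)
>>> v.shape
(2, 3)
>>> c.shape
(5, 13)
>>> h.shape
(13, 13)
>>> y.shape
(3, 19, 5)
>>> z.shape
(5, 13)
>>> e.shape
(11, 3)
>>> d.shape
(5, 3, 5)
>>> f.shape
(2, 11)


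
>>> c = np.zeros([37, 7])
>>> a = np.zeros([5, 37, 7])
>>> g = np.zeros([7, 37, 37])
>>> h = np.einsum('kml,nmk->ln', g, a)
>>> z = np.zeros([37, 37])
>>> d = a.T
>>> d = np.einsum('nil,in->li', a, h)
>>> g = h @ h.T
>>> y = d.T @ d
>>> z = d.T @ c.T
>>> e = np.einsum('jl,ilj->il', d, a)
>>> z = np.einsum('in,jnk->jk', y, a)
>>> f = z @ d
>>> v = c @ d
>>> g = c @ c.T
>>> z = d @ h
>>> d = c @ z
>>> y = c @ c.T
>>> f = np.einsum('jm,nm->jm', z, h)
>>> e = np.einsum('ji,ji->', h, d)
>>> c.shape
(37, 7)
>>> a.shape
(5, 37, 7)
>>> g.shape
(37, 37)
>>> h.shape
(37, 5)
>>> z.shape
(7, 5)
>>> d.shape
(37, 5)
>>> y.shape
(37, 37)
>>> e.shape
()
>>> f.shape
(7, 5)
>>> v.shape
(37, 37)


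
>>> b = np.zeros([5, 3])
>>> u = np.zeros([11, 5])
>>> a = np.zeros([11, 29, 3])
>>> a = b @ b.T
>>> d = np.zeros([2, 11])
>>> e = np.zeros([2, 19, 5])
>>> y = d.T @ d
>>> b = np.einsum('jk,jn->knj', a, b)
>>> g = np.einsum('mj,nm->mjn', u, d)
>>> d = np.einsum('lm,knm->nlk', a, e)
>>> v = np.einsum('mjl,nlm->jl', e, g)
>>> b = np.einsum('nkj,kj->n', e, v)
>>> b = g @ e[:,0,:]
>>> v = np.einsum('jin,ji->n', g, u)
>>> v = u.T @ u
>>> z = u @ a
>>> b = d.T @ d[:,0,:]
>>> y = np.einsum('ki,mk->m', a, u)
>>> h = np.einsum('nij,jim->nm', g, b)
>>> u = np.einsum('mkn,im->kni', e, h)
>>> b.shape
(2, 5, 2)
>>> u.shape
(19, 5, 11)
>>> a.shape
(5, 5)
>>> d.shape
(19, 5, 2)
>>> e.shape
(2, 19, 5)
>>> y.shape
(11,)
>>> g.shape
(11, 5, 2)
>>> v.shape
(5, 5)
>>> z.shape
(11, 5)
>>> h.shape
(11, 2)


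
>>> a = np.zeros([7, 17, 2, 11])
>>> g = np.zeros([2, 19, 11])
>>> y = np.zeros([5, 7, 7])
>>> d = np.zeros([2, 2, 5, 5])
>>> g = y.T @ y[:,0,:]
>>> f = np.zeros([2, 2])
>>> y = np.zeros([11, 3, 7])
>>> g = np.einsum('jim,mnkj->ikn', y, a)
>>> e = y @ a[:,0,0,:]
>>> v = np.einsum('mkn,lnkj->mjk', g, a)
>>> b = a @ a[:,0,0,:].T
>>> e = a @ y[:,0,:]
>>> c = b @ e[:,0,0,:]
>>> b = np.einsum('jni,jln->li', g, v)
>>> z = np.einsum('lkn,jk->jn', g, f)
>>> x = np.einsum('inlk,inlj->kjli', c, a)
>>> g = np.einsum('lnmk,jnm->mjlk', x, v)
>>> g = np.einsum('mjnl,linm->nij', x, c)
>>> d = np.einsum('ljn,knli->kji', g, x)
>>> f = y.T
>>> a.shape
(7, 17, 2, 11)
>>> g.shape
(2, 17, 11)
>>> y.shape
(11, 3, 7)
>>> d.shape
(7, 17, 7)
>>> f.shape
(7, 3, 11)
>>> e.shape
(7, 17, 2, 7)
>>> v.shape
(3, 11, 2)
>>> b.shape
(11, 17)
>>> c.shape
(7, 17, 2, 7)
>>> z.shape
(2, 17)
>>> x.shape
(7, 11, 2, 7)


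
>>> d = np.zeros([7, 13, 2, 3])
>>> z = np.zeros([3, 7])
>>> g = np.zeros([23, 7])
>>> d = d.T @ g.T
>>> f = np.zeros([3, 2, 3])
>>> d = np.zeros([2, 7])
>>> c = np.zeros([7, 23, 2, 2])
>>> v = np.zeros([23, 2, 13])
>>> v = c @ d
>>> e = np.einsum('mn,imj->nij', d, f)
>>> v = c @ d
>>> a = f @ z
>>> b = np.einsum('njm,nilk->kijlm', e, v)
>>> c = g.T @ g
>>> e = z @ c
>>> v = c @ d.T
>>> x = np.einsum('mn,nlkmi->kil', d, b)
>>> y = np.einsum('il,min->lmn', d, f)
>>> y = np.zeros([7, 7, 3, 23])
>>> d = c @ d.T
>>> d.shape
(7, 2)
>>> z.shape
(3, 7)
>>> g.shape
(23, 7)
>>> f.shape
(3, 2, 3)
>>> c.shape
(7, 7)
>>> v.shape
(7, 2)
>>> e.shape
(3, 7)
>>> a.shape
(3, 2, 7)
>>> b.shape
(7, 23, 3, 2, 3)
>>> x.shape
(3, 3, 23)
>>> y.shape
(7, 7, 3, 23)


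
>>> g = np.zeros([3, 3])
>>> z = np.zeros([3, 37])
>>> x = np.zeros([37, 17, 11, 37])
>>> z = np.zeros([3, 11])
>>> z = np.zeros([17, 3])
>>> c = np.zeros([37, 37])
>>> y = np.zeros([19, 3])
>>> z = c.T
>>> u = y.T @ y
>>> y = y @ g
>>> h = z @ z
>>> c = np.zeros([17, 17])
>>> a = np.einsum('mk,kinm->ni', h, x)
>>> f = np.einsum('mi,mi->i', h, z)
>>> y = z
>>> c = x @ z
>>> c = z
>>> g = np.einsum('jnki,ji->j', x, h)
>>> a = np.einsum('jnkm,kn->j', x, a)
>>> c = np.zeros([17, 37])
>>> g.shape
(37,)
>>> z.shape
(37, 37)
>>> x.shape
(37, 17, 11, 37)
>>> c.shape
(17, 37)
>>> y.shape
(37, 37)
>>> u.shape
(3, 3)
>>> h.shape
(37, 37)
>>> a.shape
(37,)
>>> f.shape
(37,)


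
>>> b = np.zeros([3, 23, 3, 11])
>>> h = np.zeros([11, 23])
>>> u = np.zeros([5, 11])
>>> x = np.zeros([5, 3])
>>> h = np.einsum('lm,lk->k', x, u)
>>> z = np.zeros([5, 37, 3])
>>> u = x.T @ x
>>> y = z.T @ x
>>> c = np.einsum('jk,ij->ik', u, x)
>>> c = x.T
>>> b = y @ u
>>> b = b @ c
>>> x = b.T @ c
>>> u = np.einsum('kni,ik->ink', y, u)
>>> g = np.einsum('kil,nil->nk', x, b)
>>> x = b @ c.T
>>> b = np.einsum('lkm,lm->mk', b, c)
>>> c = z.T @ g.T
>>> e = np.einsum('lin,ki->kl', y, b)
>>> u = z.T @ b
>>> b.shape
(5, 37)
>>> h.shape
(11,)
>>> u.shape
(3, 37, 37)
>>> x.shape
(3, 37, 3)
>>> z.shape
(5, 37, 3)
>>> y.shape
(3, 37, 3)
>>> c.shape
(3, 37, 3)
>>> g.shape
(3, 5)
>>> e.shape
(5, 3)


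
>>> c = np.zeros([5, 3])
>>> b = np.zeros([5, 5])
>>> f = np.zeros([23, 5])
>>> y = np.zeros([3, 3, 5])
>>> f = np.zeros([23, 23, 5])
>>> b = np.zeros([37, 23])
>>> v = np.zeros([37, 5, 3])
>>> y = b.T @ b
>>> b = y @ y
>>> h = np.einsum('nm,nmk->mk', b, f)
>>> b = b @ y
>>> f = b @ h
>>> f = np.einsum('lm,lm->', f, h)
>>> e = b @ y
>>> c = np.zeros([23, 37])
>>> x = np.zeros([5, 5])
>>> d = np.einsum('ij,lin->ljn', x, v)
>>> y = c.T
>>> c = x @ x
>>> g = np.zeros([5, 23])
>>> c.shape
(5, 5)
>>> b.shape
(23, 23)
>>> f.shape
()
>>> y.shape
(37, 23)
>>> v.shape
(37, 5, 3)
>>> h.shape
(23, 5)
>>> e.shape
(23, 23)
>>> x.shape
(5, 5)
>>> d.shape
(37, 5, 3)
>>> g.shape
(5, 23)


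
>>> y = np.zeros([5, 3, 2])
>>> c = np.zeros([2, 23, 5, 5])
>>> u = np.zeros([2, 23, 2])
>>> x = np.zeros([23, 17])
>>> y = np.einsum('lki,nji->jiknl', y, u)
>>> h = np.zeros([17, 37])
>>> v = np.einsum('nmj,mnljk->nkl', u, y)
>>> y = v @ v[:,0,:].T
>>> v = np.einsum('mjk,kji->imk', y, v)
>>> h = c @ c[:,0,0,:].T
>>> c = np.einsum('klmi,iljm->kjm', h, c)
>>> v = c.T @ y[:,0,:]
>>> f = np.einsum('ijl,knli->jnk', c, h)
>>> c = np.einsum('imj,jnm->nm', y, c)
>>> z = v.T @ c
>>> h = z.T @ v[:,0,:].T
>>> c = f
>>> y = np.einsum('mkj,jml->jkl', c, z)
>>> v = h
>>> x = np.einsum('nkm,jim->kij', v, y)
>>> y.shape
(2, 23, 5)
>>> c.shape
(5, 23, 2)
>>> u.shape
(2, 23, 2)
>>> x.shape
(5, 23, 2)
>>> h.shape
(5, 5, 5)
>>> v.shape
(5, 5, 5)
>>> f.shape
(5, 23, 2)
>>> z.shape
(2, 5, 5)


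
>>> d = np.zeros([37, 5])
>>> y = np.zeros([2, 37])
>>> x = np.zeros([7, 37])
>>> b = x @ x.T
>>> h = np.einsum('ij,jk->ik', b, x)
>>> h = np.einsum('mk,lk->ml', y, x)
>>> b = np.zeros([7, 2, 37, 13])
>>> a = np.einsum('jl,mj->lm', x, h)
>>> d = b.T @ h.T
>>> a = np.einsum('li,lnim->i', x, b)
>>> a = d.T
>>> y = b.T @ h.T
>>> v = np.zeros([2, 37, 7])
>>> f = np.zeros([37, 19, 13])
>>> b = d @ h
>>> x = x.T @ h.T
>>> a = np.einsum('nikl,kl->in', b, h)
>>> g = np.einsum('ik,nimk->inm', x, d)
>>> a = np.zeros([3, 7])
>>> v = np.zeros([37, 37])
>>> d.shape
(13, 37, 2, 2)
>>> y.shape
(13, 37, 2, 2)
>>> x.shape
(37, 2)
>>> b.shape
(13, 37, 2, 7)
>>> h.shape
(2, 7)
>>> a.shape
(3, 7)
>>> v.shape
(37, 37)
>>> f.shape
(37, 19, 13)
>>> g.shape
(37, 13, 2)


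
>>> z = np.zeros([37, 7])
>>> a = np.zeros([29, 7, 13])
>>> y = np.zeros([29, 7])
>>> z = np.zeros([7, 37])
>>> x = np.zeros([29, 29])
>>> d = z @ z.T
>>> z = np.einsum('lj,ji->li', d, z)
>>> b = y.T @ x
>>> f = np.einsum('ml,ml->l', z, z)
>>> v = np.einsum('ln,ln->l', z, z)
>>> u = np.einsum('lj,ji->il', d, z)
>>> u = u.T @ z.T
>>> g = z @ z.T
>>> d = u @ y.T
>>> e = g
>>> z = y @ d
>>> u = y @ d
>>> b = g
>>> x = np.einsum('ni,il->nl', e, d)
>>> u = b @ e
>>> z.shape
(29, 29)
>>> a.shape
(29, 7, 13)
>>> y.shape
(29, 7)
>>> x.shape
(7, 29)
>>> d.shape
(7, 29)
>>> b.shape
(7, 7)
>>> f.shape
(37,)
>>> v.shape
(7,)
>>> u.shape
(7, 7)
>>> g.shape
(7, 7)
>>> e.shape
(7, 7)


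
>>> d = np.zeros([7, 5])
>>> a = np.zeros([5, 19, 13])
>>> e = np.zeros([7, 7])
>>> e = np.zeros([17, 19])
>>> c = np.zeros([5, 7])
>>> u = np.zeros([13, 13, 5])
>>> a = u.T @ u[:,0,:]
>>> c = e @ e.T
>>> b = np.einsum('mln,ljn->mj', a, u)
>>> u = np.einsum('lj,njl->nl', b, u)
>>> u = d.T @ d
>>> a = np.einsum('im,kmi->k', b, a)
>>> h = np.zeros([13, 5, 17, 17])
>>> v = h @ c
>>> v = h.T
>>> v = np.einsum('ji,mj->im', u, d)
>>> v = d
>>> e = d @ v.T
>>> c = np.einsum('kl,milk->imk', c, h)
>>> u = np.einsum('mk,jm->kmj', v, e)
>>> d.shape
(7, 5)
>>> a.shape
(5,)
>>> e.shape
(7, 7)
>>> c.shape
(5, 13, 17)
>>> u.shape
(5, 7, 7)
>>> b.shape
(5, 13)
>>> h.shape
(13, 5, 17, 17)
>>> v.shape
(7, 5)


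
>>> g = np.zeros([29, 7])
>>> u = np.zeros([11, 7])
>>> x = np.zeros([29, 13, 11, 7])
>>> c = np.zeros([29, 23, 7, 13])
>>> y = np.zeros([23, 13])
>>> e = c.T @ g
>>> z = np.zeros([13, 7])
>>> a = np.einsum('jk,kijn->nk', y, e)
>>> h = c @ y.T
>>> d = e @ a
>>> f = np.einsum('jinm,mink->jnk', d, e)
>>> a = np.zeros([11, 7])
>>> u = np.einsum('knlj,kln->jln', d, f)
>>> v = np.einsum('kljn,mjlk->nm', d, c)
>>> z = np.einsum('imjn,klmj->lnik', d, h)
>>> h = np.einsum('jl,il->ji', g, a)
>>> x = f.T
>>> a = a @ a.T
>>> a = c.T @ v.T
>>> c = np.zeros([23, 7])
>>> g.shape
(29, 7)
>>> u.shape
(13, 23, 7)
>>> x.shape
(7, 23, 13)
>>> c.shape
(23, 7)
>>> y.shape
(23, 13)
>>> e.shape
(13, 7, 23, 7)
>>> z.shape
(23, 13, 13, 29)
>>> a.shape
(13, 7, 23, 13)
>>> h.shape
(29, 11)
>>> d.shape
(13, 7, 23, 13)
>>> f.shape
(13, 23, 7)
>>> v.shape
(13, 29)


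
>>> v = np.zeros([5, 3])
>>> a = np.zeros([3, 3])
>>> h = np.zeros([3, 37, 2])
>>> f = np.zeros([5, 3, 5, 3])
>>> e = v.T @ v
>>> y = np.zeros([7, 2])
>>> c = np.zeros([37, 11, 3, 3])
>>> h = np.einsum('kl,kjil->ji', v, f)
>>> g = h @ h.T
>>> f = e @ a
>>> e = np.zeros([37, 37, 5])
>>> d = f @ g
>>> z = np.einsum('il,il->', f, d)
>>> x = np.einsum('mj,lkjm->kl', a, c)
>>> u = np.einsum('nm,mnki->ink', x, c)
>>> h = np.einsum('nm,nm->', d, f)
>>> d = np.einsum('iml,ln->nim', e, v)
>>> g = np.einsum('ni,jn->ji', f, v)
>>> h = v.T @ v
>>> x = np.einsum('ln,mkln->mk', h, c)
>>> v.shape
(5, 3)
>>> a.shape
(3, 3)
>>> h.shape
(3, 3)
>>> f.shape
(3, 3)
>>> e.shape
(37, 37, 5)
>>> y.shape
(7, 2)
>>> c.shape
(37, 11, 3, 3)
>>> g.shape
(5, 3)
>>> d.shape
(3, 37, 37)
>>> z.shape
()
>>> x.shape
(37, 11)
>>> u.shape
(3, 11, 3)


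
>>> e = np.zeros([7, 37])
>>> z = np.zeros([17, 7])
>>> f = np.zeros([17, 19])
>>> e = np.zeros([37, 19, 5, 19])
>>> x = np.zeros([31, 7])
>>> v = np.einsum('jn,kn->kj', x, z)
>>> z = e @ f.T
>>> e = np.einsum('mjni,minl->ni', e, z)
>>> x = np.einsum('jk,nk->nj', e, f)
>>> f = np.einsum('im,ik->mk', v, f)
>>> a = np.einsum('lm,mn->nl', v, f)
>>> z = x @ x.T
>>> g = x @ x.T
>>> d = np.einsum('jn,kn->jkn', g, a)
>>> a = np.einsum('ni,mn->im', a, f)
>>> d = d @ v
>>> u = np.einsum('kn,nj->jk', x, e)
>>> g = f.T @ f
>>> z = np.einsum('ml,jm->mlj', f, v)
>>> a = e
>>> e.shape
(5, 19)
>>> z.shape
(31, 19, 17)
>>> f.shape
(31, 19)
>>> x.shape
(17, 5)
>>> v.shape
(17, 31)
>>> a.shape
(5, 19)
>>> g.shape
(19, 19)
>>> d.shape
(17, 19, 31)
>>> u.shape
(19, 17)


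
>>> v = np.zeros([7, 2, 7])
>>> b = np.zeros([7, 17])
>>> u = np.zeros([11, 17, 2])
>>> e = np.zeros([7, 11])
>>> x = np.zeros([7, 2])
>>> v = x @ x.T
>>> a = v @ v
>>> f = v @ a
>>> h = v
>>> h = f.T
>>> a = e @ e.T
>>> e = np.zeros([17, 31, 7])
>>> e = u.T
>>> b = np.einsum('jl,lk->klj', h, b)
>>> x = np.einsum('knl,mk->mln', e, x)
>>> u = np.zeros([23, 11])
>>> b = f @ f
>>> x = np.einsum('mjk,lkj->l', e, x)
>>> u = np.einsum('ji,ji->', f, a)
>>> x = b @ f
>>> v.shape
(7, 7)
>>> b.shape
(7, 7)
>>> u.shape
()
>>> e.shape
(2, 17, 11)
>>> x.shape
(7, 7)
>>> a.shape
(7, 7)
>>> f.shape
(7, 7)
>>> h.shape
(7, 7)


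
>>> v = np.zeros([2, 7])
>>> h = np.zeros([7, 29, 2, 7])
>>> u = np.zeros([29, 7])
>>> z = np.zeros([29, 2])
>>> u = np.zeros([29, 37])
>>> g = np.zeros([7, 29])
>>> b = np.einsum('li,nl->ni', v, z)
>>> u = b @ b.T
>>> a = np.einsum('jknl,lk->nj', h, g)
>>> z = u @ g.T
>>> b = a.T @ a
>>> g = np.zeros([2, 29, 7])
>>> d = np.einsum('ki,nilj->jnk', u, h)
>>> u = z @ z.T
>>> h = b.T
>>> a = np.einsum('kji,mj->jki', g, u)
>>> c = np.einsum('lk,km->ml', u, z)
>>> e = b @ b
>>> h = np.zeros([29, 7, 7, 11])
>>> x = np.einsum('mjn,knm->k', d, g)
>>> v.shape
(2, 7)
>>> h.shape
(29, 7, 7, 11)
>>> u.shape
(29, 29)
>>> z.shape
(29, 7)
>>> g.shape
(2, 29, 7)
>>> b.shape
(7, 7)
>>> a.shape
(29, 2, 7)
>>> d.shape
(7, 7, 29)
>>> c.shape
(7, 29)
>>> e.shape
(7, 7)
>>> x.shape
(2,)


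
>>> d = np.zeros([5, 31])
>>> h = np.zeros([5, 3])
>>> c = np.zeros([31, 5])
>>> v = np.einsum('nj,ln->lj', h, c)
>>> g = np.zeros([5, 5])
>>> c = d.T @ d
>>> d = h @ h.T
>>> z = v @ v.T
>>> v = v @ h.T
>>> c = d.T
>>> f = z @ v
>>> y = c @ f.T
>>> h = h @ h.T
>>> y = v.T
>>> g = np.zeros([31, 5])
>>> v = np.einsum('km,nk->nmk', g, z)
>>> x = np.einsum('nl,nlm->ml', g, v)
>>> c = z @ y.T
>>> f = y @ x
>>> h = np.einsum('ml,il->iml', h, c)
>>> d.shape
(5, 5)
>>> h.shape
(31, 5, 5)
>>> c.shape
(31, 5)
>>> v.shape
(31, 5, 31)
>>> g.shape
(31, 5)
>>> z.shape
(31, 31)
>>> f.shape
(5, 5)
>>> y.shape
(5, 31)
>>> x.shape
(31, 5)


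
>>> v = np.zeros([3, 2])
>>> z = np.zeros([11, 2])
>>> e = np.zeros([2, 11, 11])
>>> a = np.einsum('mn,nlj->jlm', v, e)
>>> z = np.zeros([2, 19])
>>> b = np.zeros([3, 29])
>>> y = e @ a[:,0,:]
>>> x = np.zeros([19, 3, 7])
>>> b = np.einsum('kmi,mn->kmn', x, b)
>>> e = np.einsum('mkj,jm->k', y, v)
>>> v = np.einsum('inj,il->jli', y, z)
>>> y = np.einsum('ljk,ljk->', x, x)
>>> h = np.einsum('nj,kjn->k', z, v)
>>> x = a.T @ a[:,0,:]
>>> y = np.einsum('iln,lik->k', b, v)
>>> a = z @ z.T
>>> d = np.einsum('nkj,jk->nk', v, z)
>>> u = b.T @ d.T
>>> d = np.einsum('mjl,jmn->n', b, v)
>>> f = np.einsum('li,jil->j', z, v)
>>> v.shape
(3, 19, 2)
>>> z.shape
(2, 19)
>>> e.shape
(11,)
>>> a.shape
(2, 2)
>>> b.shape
(19, 3, 29)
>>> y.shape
(2,)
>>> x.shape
(3, 11, 3)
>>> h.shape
(3,)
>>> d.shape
(2,)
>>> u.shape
(29, 3, 3)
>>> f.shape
(3,)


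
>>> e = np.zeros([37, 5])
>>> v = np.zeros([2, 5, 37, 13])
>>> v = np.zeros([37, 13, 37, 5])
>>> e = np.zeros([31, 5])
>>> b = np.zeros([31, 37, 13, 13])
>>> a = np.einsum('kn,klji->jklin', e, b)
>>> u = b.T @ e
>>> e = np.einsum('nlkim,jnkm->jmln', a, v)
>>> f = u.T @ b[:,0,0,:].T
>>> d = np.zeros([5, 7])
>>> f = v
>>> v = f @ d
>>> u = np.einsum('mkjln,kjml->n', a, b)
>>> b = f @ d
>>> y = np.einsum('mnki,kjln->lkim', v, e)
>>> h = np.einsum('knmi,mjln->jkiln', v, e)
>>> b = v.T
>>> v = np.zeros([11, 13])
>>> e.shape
(37, 5, 31, 13)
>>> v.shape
(11, 13)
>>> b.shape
(7, 37, 13, 37)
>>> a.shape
(13, 31, 37, 13, 5)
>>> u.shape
(5,)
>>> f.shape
(37, 13, 37, 5)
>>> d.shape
(5, 7)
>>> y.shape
(31, 37, 7, 37)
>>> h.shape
(5, 37, 7, 31, 13)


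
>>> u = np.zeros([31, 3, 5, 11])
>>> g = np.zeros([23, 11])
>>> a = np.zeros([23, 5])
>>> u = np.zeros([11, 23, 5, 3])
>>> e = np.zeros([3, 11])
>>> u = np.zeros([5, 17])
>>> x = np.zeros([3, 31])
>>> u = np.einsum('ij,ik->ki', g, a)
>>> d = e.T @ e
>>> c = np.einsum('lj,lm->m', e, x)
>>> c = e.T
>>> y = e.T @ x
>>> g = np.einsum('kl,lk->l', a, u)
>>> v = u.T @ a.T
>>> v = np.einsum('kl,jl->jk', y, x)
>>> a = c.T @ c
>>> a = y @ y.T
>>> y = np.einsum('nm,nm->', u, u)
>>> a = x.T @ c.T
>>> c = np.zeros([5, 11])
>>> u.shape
(5, 23)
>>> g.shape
(5,)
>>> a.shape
(31, 11)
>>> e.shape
(3, 11)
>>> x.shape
(3, 31)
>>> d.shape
(11, 11)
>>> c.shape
(5, 11)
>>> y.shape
()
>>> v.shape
(3, 11)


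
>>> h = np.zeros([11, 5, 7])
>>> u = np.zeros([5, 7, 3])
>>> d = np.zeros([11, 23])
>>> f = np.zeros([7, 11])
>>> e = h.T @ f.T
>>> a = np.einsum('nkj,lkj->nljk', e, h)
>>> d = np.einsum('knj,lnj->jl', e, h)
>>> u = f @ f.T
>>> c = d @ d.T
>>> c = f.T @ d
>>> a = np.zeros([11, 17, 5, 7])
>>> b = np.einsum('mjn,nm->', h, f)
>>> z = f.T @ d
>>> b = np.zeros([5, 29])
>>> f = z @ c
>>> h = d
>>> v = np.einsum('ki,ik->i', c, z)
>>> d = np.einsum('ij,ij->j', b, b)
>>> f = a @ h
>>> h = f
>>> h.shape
(11, 17, 5, 11)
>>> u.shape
(7, 7)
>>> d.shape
(29,)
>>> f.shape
(11, 17, 5, 11)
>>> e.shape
(7, 5, 7)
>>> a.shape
(11, 17, 5, 7)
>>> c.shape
(11, 11)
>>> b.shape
(5, 29)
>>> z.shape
(11, 11)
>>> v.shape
(11,)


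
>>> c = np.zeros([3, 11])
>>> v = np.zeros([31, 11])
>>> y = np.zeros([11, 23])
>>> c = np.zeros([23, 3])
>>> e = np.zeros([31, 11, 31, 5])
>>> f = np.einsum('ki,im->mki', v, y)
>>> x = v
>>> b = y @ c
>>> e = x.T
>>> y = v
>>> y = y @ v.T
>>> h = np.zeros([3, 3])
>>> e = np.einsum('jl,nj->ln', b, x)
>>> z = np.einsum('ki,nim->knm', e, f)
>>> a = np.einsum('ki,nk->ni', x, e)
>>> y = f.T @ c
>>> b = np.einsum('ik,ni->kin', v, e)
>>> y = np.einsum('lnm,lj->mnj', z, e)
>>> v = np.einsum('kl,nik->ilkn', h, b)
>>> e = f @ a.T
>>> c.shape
(23, 3)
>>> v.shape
(31, 3, 3, 11)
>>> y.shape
(11, 23, 31)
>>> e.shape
(23, 31, 3)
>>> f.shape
(23, 31, 11)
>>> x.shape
(31, 11)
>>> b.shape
(11, 31, 3)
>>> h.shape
(3, 3)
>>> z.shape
(3, 23, 11)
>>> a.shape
(3, 11)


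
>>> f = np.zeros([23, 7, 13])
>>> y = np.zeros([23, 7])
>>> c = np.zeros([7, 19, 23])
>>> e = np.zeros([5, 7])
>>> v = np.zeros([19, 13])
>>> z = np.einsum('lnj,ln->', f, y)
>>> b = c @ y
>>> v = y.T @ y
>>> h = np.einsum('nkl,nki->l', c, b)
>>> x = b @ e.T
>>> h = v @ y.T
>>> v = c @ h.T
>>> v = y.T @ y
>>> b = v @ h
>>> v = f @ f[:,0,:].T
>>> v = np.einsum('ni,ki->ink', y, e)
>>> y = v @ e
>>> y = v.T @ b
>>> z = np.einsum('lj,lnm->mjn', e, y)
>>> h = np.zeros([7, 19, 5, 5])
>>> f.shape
(23, 7, 13)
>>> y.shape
(5, 23, 23)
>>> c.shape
(7, 19, 23)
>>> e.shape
(5, 7)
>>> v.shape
(7, 23, 5)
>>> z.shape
(23, 7, 23)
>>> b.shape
(7, 23)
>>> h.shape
(7, 19, 5, 5)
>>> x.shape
(7, 19, 5)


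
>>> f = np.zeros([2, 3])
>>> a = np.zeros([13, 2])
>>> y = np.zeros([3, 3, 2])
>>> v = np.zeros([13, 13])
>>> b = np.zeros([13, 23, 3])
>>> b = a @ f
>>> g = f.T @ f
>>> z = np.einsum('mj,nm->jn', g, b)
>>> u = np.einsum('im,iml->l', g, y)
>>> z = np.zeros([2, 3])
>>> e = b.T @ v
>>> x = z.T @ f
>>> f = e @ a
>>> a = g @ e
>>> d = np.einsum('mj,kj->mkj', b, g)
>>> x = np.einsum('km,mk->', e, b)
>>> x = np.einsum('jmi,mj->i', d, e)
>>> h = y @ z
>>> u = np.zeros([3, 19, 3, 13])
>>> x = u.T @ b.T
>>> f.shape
(3, 2)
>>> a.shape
(3, 13)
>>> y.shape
(3, 3, 2)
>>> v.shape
(13, 13)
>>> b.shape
(13, 3)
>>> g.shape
(3, 3)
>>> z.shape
(2, 3)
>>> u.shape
(3, 19, 3, 13)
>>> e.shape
(3, 13)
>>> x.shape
(13, 3, 19, 13)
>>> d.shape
(13, 3, 3)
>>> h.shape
(3, 3, 3)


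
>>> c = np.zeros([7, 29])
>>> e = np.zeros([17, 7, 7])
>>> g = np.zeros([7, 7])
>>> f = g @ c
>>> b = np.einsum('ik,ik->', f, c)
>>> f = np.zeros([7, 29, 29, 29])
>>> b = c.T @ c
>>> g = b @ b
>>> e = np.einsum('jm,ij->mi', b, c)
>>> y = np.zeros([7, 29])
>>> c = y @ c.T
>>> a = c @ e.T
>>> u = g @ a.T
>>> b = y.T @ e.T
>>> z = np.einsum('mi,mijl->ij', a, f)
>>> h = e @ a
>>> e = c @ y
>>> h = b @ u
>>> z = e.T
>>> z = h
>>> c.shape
(7, 7)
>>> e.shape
(7, 29)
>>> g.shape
(29, 29)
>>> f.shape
(7, 29, 29, 29)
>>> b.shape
(29, 29)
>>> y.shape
(7, 29)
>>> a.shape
(7, 29)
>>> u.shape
(29, 7)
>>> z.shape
(29, 7)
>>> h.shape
(29, 7)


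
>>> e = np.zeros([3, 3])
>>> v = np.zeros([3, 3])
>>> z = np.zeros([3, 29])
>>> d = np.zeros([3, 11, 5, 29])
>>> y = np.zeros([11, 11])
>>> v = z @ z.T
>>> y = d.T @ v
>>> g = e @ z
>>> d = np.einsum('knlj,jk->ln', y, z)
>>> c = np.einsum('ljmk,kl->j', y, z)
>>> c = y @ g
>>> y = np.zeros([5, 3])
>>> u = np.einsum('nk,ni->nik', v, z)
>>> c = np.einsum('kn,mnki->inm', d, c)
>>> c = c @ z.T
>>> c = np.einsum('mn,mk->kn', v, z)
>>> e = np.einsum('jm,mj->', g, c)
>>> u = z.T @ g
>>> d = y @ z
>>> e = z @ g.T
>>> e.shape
(3, 3)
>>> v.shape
(3, 3)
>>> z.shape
(3, 29)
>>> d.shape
(5, 29)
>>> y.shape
(5, 3)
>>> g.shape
(3, 29)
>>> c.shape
(29, 3)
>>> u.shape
(29, 29)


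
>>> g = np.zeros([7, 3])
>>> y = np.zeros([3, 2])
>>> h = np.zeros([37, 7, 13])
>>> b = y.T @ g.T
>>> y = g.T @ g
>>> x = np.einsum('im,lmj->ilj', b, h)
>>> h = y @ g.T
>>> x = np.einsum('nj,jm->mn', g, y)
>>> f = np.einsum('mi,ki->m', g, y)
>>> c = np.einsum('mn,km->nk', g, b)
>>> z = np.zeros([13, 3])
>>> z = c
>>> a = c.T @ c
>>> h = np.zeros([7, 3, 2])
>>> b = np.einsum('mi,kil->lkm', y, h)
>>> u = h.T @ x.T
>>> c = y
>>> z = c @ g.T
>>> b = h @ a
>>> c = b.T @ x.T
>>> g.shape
(7, 3)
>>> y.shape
(3, 3)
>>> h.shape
(7, 3, 2)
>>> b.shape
(7, 3, 2)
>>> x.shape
(3, 7)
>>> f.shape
(7,)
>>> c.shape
(2, 3, 3)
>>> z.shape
(3, 7)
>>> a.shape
(2, 2)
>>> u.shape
(2, 3, 3)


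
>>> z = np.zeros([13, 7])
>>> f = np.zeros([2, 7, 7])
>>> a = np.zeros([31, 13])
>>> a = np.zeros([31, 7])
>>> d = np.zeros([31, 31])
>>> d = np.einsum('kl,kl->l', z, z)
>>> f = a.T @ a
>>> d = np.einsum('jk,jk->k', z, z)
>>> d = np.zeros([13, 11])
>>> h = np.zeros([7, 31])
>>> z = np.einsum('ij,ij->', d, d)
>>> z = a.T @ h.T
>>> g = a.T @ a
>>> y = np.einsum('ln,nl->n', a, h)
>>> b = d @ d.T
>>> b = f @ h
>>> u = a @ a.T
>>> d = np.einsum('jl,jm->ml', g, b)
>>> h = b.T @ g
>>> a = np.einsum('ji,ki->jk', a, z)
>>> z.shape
(7, 7)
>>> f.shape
(7, 7)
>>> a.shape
(31, 7)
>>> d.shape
(31, 7)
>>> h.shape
(31, 7)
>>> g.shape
(7, 7)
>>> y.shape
(7,)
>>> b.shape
(7, 31)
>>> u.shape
(31, 31)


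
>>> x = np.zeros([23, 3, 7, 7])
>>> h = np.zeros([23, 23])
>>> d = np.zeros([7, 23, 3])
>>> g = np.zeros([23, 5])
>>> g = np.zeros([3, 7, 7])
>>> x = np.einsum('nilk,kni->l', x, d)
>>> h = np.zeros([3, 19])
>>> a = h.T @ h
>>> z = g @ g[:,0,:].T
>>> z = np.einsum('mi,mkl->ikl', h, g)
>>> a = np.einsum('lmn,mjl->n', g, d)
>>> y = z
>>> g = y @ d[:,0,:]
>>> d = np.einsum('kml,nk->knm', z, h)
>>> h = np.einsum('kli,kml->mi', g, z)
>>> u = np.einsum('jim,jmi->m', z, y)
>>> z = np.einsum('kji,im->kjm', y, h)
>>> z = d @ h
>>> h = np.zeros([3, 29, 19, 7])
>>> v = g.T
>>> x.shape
(7,)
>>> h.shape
(3, 29, 19, 7)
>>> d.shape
(19, 3, 7)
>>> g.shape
(19, 7, 3)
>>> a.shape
(7,)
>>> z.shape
(19, 3, 3)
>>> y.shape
(19, 7, 7)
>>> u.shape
(7,)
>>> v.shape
(3, 7, 19)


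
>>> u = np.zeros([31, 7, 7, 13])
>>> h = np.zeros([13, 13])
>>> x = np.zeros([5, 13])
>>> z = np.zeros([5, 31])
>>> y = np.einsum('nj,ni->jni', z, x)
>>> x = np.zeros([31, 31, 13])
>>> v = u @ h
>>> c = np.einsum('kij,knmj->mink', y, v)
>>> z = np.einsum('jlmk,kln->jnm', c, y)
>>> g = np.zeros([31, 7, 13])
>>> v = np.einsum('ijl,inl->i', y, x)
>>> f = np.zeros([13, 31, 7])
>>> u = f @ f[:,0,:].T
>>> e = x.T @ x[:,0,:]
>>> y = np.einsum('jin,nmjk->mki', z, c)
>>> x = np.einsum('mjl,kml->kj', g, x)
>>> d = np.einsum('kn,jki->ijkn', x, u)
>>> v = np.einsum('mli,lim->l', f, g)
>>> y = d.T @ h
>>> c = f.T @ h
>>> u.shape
(13, 31, 13)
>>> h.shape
(13, 13)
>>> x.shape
(31, 7)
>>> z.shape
(7, 13, 7)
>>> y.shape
(7, 31, 13, 13)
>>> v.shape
(31,)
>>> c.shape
(7, 31, 13)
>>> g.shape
(31, 7, 13)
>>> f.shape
(13, 31, 7)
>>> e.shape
(13, 31, 13)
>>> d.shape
(13, 13, 31, 7)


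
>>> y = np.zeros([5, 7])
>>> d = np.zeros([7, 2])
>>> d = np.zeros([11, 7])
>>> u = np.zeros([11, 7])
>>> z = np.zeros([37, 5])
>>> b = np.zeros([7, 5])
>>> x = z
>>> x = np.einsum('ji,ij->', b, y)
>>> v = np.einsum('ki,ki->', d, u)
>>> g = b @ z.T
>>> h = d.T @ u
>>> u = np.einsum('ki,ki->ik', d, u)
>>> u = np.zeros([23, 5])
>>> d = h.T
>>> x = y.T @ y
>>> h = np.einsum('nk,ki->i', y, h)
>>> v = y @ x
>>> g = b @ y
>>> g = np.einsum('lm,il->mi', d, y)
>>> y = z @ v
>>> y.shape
(37, 7)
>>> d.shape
(7, 7)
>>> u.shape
(23, 5)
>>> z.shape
(37, 5)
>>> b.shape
(7, 5)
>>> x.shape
(7, 7)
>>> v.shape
(5, 7)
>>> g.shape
(7, 5)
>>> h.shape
(7,)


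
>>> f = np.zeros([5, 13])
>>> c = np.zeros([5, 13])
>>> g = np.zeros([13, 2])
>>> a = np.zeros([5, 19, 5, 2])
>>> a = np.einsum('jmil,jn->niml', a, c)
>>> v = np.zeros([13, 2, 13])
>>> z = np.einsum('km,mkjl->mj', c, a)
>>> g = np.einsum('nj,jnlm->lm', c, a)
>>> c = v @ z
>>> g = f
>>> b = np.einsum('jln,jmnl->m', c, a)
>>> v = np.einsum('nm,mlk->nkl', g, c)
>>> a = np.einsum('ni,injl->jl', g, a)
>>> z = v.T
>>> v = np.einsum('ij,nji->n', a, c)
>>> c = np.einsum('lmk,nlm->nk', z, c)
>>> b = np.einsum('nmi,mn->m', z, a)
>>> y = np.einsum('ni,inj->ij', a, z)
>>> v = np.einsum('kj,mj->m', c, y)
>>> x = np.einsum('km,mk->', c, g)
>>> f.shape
(5, 13)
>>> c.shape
(13, 5)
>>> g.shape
(5, 13)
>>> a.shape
(19, 2)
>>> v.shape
(2,)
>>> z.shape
(2, 19, 5)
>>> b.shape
(19,)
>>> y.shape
(2, 5)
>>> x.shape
()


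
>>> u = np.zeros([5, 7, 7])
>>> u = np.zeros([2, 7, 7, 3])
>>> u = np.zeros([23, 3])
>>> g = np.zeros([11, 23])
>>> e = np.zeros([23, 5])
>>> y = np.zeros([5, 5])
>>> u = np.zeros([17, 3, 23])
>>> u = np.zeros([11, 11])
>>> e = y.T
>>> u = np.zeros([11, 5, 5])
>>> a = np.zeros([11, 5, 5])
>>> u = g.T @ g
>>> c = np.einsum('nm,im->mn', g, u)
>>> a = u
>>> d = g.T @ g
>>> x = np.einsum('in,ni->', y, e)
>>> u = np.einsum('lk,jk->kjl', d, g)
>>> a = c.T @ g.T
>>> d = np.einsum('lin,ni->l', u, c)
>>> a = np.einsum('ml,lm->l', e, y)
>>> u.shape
(23, 11, 23)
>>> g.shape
(11, 23)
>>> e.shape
(5, 5)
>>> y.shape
(5, 5)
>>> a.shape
(5,)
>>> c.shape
(23, 11)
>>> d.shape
(23,)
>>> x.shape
()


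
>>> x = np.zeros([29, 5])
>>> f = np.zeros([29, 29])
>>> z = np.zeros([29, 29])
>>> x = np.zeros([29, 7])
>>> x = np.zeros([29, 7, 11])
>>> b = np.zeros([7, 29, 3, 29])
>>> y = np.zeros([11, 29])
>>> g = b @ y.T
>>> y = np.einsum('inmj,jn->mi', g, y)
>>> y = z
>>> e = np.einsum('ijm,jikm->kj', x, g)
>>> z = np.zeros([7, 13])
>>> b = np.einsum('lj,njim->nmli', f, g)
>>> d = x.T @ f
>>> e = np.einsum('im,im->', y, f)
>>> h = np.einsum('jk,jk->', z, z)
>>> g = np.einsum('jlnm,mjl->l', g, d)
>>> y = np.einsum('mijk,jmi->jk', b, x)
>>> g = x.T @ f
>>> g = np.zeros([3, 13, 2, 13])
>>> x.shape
(29, 7, 11)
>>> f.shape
(29, 29)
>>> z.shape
(7, 13)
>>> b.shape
(7, 11, 29, 3)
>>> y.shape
(29, 3)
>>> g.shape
(3, 13, 2, 13)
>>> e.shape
()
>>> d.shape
(11, 7, 29)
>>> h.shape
()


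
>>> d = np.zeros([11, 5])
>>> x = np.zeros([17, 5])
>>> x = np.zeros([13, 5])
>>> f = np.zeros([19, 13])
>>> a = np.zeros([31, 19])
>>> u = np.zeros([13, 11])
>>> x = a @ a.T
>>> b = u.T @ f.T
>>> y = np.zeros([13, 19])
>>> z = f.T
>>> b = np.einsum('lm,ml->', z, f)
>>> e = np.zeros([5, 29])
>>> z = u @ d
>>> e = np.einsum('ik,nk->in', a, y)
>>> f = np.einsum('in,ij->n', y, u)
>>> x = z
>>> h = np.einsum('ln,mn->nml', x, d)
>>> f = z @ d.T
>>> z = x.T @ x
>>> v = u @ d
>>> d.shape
(11, 5)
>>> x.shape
(13, 5)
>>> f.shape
(13, 11)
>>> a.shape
(31, 19)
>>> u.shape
(13, 11)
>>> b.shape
()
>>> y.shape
(13, 19)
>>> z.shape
(5, 5)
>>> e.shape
(31, 13)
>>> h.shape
(5, 11, 13)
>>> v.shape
(13, 5)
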